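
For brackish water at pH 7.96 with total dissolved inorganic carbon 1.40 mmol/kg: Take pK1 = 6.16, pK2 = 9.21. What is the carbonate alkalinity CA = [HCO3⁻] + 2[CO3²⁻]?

CA = [HCO3⁻] + 2[CO3²⁻] = (α₁ + 2α₂)·DIC
At pH 7.96: [H⁺]/K1 = 10^-1.80 = 0.015849, K2/[H⁺] = 10^-1.25 = 0.056234
α₁ = 1/(1 + 0.015849 + 0.056234) = 1/1.0721 = 0.9328; α₂ = α₁·K2/[H⁺] = 0.05245
α₁ + 2α₂ = 1.0377
CA = 1.0377 × 1.40 = 1.45 mmol/kg

CA = 1.45 mmol/kg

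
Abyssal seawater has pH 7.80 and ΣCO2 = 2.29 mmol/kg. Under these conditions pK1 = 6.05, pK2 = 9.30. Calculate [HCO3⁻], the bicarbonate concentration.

α₁ = 1 / (1 + [H⁺]/K1 + K2/[H⁺]) = 1 / (1 + 10^-1.75 + 10^-1.50)
   = 1 / (1 + 0.017783 + 0.031623) = 1/1.0494 = 0.9529
[HCO3⁻] = α₁ × DIC = 0.9529 × 2.29 = 2.18 mmol/kg

[HCO3⁻] = 2.18 mmol/kg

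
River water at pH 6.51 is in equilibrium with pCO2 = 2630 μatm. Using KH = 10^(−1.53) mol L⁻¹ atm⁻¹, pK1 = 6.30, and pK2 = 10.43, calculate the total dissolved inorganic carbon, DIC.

[CO2*] = KH · pCO2 = 10^(−1.53) × 2630×10^-6 = 7.762×10^-5 mol/L
α₀ = 1/(1 + K1/[H⁺] + K1K2/[H⁺]²) = 1/(1 + 10^+0.21 + 10^-3.71) = 0.3814
DIC = [CO2*]/α₀ = 7.762×10^-5 / 0.3814 = 0.204 mmol/L

DIC = 0.204 mmol/L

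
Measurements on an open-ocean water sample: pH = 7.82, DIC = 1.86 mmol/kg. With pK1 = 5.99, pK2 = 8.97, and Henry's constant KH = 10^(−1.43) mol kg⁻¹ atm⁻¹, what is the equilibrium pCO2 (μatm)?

pCO2 = 682 μatm

α₀ = 1 / (1 + K1/[H⁺] + K1K2/[H⁺]²) = 1 / (1 + 10^+1.83 + 10^+0.68)
   = 1 / (1 + 67.608 + 4.7863) = 1/73.395 = 0.01362
[CO2*] = α₀ × DIC = 0.01362 × 1.86 = 0.02534 mmol/kg
pCO2 = [CO2*]/KH = 2.534×10^-5 / 3.715×10^-2 = 682 μatm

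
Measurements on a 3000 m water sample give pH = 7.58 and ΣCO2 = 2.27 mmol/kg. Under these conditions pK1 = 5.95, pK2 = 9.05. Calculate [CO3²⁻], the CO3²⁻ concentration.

[CO3²⁻] = 0.0727 mmol/kg

α₂ = 1 / (1 + [H⁺]/K2 + [H⁺]²/(K1K2)) = 1 / (1 + 10^+1.47 + 10^-0.16)
   = 1 / (1 + 29.512 + 0.69183) = 1/31.204 = 0.03205
[CO3²⁻] = α₂ × DIC = 0.03205 × 2.27 = 0.0727 mmol/kg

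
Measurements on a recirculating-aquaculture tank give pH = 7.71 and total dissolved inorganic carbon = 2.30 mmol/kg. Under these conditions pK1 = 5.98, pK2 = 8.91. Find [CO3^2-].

[CO3²⁻] = 0.134 mmol/kg

α₂ = 1 / (1 + [H⁺]/K2 + [H⁺]²/(K1K2)) = 1 / (1 + 10^+1.20 + 10^-0.53)
   = 1 / (1 + 15.849 + 0.29512) = 1/17.144 = 0.05833
[CO3²⁻] = α₂ × DIC = 0.05833 × 2.30 = 0.134 mmol/kg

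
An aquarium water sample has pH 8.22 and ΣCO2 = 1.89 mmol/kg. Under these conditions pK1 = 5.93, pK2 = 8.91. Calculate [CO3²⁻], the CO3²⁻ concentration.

[CO3²⁻] = 0.319 mmol/kg

α₂ = 1 / (1 + [H⁺]/K2 + [H⁺]²/(K1K2)) = 1 / (1 + 10^+0.69 + 10^-1.60)
   = 1 / (1 + 4.8978 + 0.025119) = 1/5.9229 = 0.1688
[CO3²⁻] = α₂ × DIC = 0.1688 × 1.89 = 0.319 mmol/kg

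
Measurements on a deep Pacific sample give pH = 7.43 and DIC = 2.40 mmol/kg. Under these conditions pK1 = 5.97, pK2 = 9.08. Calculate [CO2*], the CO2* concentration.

α₀ = 1 / (1 + K1/[H⁺] + K1K2/[H⁺]²) = 1 / (1 + 10^+1.46 + 10^-0.19)
   = 1 / (1 + 28.840 + 0.64565) = 1/30.486 = 0.03280
[CO2*] = α₀ × DIC = 0.03280 × 2.40 = 0.0787 mmol/kg

[CO2*] = 0.0787 mmol/kg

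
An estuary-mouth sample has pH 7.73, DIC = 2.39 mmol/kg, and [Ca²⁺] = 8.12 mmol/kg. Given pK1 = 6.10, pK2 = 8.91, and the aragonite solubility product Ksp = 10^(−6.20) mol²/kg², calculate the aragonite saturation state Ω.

Ω = 1.87

α₂ = 1 / (1 + [H⁺]/K2 + [H⁺]²/(K1K2)) = 1 / (1 + 10^+1.18 + 10^-0.45)
   = 1 / (1 + 15.136 + 0.35481) = 1/16.490 = 0.06064
[CO3²⁻] = α₂ × DIC = 0.06064 × 2.39 = 0.1449 mmol/kg
Ksp = 10^(−6.20) = 6.310×10^-7
Ω = [Ca²⁺][CO3²⁻]/Ksp = (8.12×10^-3)(1.449×10^-4) / 6.310×10^-7 = 1.87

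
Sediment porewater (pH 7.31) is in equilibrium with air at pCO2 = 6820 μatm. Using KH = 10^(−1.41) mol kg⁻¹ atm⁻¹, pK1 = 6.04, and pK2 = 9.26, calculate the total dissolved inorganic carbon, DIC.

[CO2*] = KH · pCO2 = 10^(−1.41) × 6820×10^-6 = 2.653×10^-4 mol/kg
α₀ = 1/(1 + K1/[H⁺] + K1K2/[H⁺]²) = 1/(1 + 10^+1.27 + 10^-0.68) = 0.05043
DIC = [CO2*]/α₀ = 2.653×10^-4 / 0.05043 = 5.26 mmol/kg

DIC = 5.26 mmol/kg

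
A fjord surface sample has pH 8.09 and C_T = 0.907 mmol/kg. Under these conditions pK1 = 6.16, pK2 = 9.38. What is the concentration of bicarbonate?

[HCO3⁻] = 0.853 mmol/kg

α₁ = 1 / (1 + [H⁺]/K1 + K2/[H⁺]) = 1 / (1 + 10^-1.93 + 10^-1.29)
   = 1 / (1 + 0.011749 + 0.051286) = 1/1.0630 = 0.9407
[HCO3⁻] = α₁ × DIC = 0.9407 × 0.907 = 0.853 mmol/kg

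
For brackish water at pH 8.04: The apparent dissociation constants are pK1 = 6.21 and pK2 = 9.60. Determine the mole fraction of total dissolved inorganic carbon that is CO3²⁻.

α₂ = 0.0264

α₂ = 1 / (1 + [H⁺]/K2 + [H⁺]²/(K1K2)) = 1 / (1 + 10^+1.56 + 10^-0.27)
   = 1 / (1 + 36.308 + 0.53703) = 1/37.845 = 0.02642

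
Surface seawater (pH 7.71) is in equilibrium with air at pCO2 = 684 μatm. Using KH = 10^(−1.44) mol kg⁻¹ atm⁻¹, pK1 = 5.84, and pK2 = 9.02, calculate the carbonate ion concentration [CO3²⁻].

[CO3²⁻] = 0.0902 mmol/kg

[CO2*] = KH · pCO2 = 10^(−1.44) × 684×10^-6 = 2.483×10^-5 mol/kg
α₀ = 1/(1 + K1/[H⁺] + K1K2/[H⁺]²) = 1/(1 + 10^+1.87 + 10^+0.56) = 0.01270
DIC = [CO2*]/α₀ = 2.483×10^-5 / 0.01270 = 1.956 mmol/kg
[CO3²⁻] = α₂·DIC; α₂ = 0.04610, so [CO3²⁻] = 0.04610 × 1.956 = 0.0902 mmol/kg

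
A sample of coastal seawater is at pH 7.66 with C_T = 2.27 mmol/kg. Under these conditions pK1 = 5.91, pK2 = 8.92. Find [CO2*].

α₀ = 1 / (1 + K1/[H⁺] + K1K2/[H⁺]²) = 1 / (1 + 10^+1.75 + 10^+0.49)
   = 1 / (1 + 56.234 + 3.0903) = 1/60.324 = 0.01658
[CO2*] = α₀ × DIC = 0.01658 × 2.27 = 0.0376 mmol/kg

[CO2*] = 0.0376 mmol/kg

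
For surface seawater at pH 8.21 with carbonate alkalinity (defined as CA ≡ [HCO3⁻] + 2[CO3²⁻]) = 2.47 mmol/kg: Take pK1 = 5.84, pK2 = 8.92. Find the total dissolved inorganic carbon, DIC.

CA = [HCO3⁻] + 2[CO3²⁻] = (α₁ + 2α₂)·DIC
At pH 8.21: [H⁺]/K1 = 10^-2.37 = 0.0042658, K2/[H⁺] = 10^-0.71 = 0.19498
α₁ = 1/(1 + 0.0042658 + 0.19498) = 1/1.1993 = 0.8339; α₂ = α₁·K2/[H⁺] = 0.1626
α₁ + 2α₂ = 1.1590
DIC = CA / (α₁ + 2α₂) = 2.47 / 1.1590 = 2.13 mmol/kg

DIC = 2.13 mmol/kg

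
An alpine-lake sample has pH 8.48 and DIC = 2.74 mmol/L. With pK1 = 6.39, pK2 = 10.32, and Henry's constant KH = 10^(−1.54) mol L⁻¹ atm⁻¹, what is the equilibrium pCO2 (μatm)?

α₀ = 1 / (1 + K1/[H⁺] + K1K2/[H⁺]²) = 1 / (1 + 10^+2.09 + 10^+0.25)
   = 1 / (1 + 123.03 + 1.7783) = 1/125.81 = 0.007949
[CO2*] = α₀ × DIC = 0.007949 × 2.74 = 0.02178 mmol/L
pCO2 = [CO2*]/KH = 2.178×10^-5 / 2.884×10^-2 = 755 μatm

pCO2 = 755 μatm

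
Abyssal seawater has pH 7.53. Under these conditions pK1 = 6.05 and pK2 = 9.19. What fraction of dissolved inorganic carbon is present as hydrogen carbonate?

α₁ = 1 / (1 + [H⁺]/K1 + K2/[H⁺]) = 1 / (1 + 10^-1.48 + 10^-1.66)
   = 1 / (1 + 0.033113 + 0.021878) = 1/1.0550 = 0.9479

α₁ = 0.948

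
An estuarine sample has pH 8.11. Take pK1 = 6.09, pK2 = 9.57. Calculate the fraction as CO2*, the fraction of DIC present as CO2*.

α₀ = 1 / (1 + K1/[H⁺] + K1K2/[H⁺]²) = 1 / (1 + 10^+2.02 + 10^+0.56)
   = 1 / (1 + 104.71 + 3.6308) = 1/109.34 = 0.009145

α₀ = 0.00915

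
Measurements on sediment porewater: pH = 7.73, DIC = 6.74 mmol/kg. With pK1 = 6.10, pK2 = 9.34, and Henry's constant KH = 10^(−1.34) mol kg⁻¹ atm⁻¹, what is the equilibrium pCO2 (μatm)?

pCO2 = 3300 μatm

α₀ = 1 / (1 + K1/[H⁺] + K1K2/[H⁺]²) = 1 / (1 + 10^+1.63 + 10^+0.02)
   = 1 / (1 + 42.658 + 1.0471) = 1/44.705 = 0.02237
[CO2*] = α₀ × DIC = 0.02237 × 6.74 = 0.1508 mmol/kg
pCO2 = [CO2*]/KH = 1.508×10^-4 / 4.571×10^-2 = 3300 μatm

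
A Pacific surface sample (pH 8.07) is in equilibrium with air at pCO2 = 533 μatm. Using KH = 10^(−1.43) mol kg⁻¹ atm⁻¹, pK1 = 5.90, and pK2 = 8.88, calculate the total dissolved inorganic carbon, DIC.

DIC = 3.40 mmol/kg

[CO2*] = KH · pCO2 = 10^(−1.43) × 533×10^-6 = 1.980×10^-5 mol/kg
α₀ = 1/(1 + K1/[H⁺] + K1K2/[H⁺]²) = 1/(1 + 10^+2.17 + 10^+1.36) = 0.005820
DIC = [CO2*]/α₀ = 1.980×10^-5 / 0.005820 = 3.40 mmol/kg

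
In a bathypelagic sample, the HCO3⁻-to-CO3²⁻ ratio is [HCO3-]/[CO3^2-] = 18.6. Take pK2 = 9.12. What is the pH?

pH = 7.85

From K2 = [H⁺][CO3^2-]/[HCO3-]:  pH = pK2 − log₁₀([HCO3-]/[CO3^2-])
log₁₀(18.6) = +1.270
pH = 9.12 − (+1.270) = 7.85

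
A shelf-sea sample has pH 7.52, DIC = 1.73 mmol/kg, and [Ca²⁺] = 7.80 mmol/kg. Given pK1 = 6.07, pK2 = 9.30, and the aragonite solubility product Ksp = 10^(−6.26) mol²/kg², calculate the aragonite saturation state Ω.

Ω = 0.387

α₂ = 1 / (1 + [H⁺]/K2 + [H⁺]²/(K1K2)) = 1 / (1 + 10^+1.78 + 10^+0.33)
   = 1 / (1 + 60.256 + 2.1380) = 1/63.394 = 0.01577
[CO3²⁻] = α₂ × DIC = 0.01577 × 1.73 = 0.02729 mmol/kg
Ksp = 10^(−6.26) = 5.495×10^-7
Ω = [Ca²⁺][CO3²⁻]/Ksp = (7.80×10^-3)(2.729×10^-5) / 5.495×10^-7 = 0.387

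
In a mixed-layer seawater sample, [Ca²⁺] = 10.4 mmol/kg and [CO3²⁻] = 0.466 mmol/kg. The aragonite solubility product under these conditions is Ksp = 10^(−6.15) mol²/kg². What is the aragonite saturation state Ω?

Ω = 6.85

Ksp = 10^(−6.15) = 7.079×10^-7
Ω = [Ca²⁺][CO3²⁻]/Ksp = (10.4×10^-3)(0.466×10^-3) / 7.079×10^-7 = 6.85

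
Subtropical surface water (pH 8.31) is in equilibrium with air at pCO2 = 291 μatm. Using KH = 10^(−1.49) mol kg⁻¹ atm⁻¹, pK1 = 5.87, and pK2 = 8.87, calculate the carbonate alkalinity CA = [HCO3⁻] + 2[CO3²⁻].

CA = 4.02 mmol/kg

[CO2*] = KH · pCO2 = 10^(−1.49) × 291×10^-6 = 9.417×10^-6 mol/kg
α₀ = 1/(1 + K1/[H⁺] + K1K2/[H⁺]²) = 1/(1 + 10^+2.44 + 10^+1.88) = 0.002839
DIC = [CO2*]/α₀ = 9.417×10^-6 / 0.002839 = 3.317 mmol/kg
CA = (α₁ + 2α₂)·DIC = (0.7818 + 2×0.2153) × 3.317 = 4.02 mmol/kg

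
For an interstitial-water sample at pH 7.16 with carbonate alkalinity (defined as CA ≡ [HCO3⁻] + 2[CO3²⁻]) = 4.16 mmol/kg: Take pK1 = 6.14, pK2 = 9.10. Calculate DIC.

DIC = 4.50 mmol/kg

CA = [HCO3⁻] + 2[CO3²⁻] = (α₁ + 2α₂)·DIC
At pH 7.16: [H⁺]/K1 = 10^-1.02 = 0.095499, K2/[H⁺] = 10^-1.94 = 0.011482
α₁ = 1/(1 + 0.095499 + 0.011482) = 1/1.1070 = 0.9034; α₂ = α₁·K2/[H⁺] = 0.01037
α₁ + 2α₂ = 0.9241
DIC = CA / (α₁ + 2α₂) = 4.16 / 0.9241 = 4.50 mmol/kg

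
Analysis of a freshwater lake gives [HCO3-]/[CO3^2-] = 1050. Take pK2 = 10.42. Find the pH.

From K2 = [H⁺][CO3^2-]/[HCO3-]:  pH = pK2 − log₁₀([HCO3-]/[CO3^2-])
log₁₀(1050) = +3.021
pH = 10.42 − (+3.021) = 7.40

pH = 7.40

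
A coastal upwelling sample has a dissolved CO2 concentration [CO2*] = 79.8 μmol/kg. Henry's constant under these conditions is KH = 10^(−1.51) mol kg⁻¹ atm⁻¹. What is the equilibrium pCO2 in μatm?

pCO2 = 2580 μatm

KH = 10^(−1.51) = 3.090×10^-2 mol kg⁻¹ atm⁻¹
pCO2 = [CO2*]/KH = 79.8×10^-6 / 3.090×10^-2 = 2.58×10^-3 atm = 2580 μatm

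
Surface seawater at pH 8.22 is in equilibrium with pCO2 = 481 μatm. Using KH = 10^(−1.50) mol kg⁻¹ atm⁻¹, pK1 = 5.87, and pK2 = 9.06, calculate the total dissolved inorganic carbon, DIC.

[CO2*] = KH · pCO2 = 10^(−1.50) × 481×10^-6 = 1.521×10^-5 mol/kg
α₀ = 1/(1 + K1/[H⁺] + K1K2/[H⁺]²) = 1/(1 + 10^+2.35 + 10^+1.51) = 0.003888
DIC = [CO2*]/α₀ = 1.521×10^-5 / 0.003888 = 3.91 mmol/kg

DIC = 3.91 mmol/kg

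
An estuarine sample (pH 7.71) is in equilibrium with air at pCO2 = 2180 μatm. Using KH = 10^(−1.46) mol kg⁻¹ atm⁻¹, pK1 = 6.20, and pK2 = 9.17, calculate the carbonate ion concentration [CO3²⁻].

[CO2*] = KH · pCO2 = 10^(−1.46) × 2180×10^-6 = 7.559×10^-5 mol/kg
α₀ = 1/(1 + K1/[H⁺] + K1K2/[H⁺]²) = 1/(1 + 10^+1.51 + 10^+0.05) = 0.02900
DIC = [CO2*]/α₀ = 7.559×10^-5 / 0.02900 = 2.606 mmol/kg
[CO3²⁻] = α₂·DIC; α₂ = 0.03254, so [CO3²⁻] = 0.03254 × 2.606 = 0.0848 mmol/kg

[CO3²⁻] = 0.0848 mmol/kg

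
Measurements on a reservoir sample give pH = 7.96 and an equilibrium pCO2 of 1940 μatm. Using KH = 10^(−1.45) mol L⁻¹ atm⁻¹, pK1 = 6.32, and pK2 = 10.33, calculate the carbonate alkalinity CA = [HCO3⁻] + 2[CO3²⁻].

CA = 3.03 mmol/L

[CO2*] = KH · pCO2 = 10^(−1.45) × 1940×10^-6 = 6.883×10^-5 mol/L
α₀ = 1/(1 + K1/[H⁺] + K1K2/[H⁺]²) = 1/(1 + 10^+1.64 + 10^-0.73) = 0.02230
DIC = [CO2*]/α₀ = 6.883×10^-5 / 0.02230 = 3.086 mmol/L
CA = (α₁ + 2α₂)·DIC = (0.9735 + 2×0.004153) × 3.086 = 3.03 mmol/L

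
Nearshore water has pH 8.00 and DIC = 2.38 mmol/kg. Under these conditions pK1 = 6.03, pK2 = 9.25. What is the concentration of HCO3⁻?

α₁ = 1 / (1 + [H⁺]/K1 + K2/[H⁺]) = 1 / (1 + 10^-1.97 + 10^-1.25)
   = 1 / (1 + 0.010715 + 0.056234) = 1/1.0669 = 0.9373
[HCO3⁻] = α₁ × DIC = 0.9373 × 2.38 = 2.23 mmol/kg

[HCO3⁻] = 2.23 mmol/kg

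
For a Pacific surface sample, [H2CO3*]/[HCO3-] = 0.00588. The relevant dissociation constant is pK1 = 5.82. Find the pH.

From K1 = [H⁺][HCO3-]/[H2CO3*]:  pH = pK1 − log₁₀([H2CO3*]/[HCO3-])
log₁₀(0.00588) = -2.231
pH = 5.82 − (-2.231) = 8.05

pH = 8.05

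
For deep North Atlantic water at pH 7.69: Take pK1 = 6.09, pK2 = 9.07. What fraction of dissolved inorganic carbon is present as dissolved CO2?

α₀ = 0.0235

α₀ = 1 / (1 + K1/[H⁺] + K1K2/[H⁺]²) = 1 / (1 + 10^+1.60 + 10^+0.22)
   = 1 / (1 + 39.811 + 1.6596) = 1/42.470 = 0.02355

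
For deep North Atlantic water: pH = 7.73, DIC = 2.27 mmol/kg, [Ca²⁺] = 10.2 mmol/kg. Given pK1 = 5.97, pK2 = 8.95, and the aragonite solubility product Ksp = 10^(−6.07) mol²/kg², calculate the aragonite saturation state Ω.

α₂ = 1 / (1 + [H⁺]/K2 + [H⁺]²/(K1K2)) = 1 / (1 + 10^+1.22 + 10^-0.54)
   = 1 / (1 + 16.596 + 0.28840) = 1/17.884 = 0.05592
[CO3²⁻] = α₂ × DIC = 0.05592 × 2.27 = 0.1269 mmol/kg
Ksp = 10^(−6.07) = 8.511×10^-7
Ω = [Ca²⁺][CO3²⁻]/Ksp = (10.2×10^-3)(1.269×10^-4) / 8.511×10^-7 = 1.52

Ω = 1.52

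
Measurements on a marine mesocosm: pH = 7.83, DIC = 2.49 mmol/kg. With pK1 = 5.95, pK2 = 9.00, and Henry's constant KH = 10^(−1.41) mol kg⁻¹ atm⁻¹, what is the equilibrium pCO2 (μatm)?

pCO2 = 781 μatm

α₀ = 1 / (1 + K1/[H⁺] + K1K2/[H⁺]²) = 1 / (1 + 10^+1.88 + 10^+0.71)
   = 1 / (1 + 75.858 + 5.1286) = 1/81.986 = 0.01220
[CO2*] = α₀ × DIC = 0.01220 × 2.49 = 0.03037 mmol/kg
pCO2 = [CO2*]/KH = 3.037×10^-5 / 3.890×10^-2 = 781 μatm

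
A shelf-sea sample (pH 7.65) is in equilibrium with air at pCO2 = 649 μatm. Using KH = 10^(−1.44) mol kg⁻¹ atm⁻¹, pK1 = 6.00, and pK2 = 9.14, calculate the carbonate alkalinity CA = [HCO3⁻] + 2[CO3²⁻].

CA = 1.12 mmol/kg

[CO2*] = KH · pCO2 = 10^(−1.44) × 649×10^-6 = 2.356×10^-5 mol/kg
α₀ = 1/(1 + K1/[H⁺] + K1K2/[H⁺]²) = 1/(1 + 10^+1.65 + 10^+0.16) = 0.02123
DIC = [CO2*]/α₀ = 2.356×10^-5 / 0.02123 = 1.110 mmol/kg
CA = (α₁ + 2α₂)·DIC = (0.9481 + 2×0.03068) × 1.110 = 1.12 mmol/kg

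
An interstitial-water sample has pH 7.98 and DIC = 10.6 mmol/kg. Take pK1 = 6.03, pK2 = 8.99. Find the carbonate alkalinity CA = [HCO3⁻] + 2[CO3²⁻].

CA = 11.4 mmol/kg

CA = [HCO3⁻] + 2[CO3²⁻] = (α₁ + 2α₂)·DIC
At pH 7.98: [H⁺]/K1 = 10^-1.95 = 0.011220, K2/[H⁺] = 10^-1.01 = 0.097724
α₁ = 1/(1 + 0.011220 + 0.097724) = 1/1.1089 = 0.9018; α₂ = α₁·K2/[H⁺] = 0.08812
α₁ + 2α₂ = 1.0780
CA = 1.0780 × 10.6 = 11.4 mmol/kg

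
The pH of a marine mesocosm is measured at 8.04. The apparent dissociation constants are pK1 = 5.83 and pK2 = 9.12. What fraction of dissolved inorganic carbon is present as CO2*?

α₀ = 0.00566

α₀ = 1 / (1 + K1/[H⁺] + K1K2/[H⁺]²) = 1 / (1 + 10^+2.21 + 10^+1.13)
   = 1 / (1 + 162.18 + 13.490) = 1/176.67 = 0.005660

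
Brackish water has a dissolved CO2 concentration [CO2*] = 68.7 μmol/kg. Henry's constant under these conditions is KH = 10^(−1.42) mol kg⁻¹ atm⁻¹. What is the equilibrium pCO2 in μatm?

KH = 10^(−1.42) = 3.802×10^-2 mol kg⁻¹ atm⁻¹
pCO2 = [CO2*]/KH = 68.7×10^-6 / 3.802×10^-2 = 1.81×10^-3 atm = 1810 μatm

pCO2 = 1810 μatm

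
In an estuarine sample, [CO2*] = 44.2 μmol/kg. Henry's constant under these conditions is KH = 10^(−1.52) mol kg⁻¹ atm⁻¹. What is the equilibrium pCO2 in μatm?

pCO2 = 1460 μatm

KH = 10^(−1.52) = 3.020×10^-2 mol kg⁻¹ atm⁻¹
pCO2 = [CO2*]/KH = 44.2×10^-6 / 3.020×10^-2 = 1.46×10^-3 atm = 1460 μatm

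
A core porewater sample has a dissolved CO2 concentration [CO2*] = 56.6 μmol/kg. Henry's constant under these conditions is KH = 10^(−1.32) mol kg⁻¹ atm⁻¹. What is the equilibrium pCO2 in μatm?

pCO2 = 1180 μatm

KH = 10^(−1.32) = 4.786×10^-2 mol kg⁻¹ atm⁻¹
pCO2 = [CO2*]/KH = 56.6×10^-6 / 4.786×10^-2 = 1.18×10^-3 atm = 1180 μatm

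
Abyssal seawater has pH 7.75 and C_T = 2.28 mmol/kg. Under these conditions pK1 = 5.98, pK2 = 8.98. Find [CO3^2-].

α₂ = 1 / (1 + [H⁺]/K2 + [H⁺]²/(K1K2)) = 1 / (1 + 10^+1.23 + 10^-0.54)
   = 1 / (1 + 16.982 + 0.28840) = 1/18.271 = 0.05473
[CO3²⁻] = α₂ × DIC = 0.05473 × 2.28 = 0.125 mmol/kg

[CO3²⁻] = 0.125 mmol/kg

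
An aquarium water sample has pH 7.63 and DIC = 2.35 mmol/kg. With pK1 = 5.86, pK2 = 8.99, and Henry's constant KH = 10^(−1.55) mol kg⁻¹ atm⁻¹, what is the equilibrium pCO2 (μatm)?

pCO2 = 1340 μatm

α₀ = 1 / (1 + K1/[H⁺] + K1K2/[H⁺]²) = 1 / (1 + 10^+1.77 + 10^+0.41)
   = 1 / (1 + 58.884 + 2.5704) = 1/62.455 = 0.01601
[CO2*] = α₀ × DIC = 0.01601 × 2.35 = 0.03763 mmol/kg
pCO2 = [CO2*]/KH = 3.763×10^-5 / 2.818×10^-2 = 1340 μatm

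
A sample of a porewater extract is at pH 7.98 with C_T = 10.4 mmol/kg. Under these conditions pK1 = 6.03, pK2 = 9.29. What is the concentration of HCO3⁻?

α₁ = 1 / (1 + [H⁺]/K1 + K2/[H⁺]) = 1 / (1 + 10^-1.95 + 10^-1.31)
   = 1 / (1 + 0.011220 + 0.048978) = 1/1.0602 = 0.9432
[HCO3⁻] = α₁ × DIC = 0.9432 × 10.4 = 9.81 mmol/kg

[HCO3⁻] = 9.81 mmol/kg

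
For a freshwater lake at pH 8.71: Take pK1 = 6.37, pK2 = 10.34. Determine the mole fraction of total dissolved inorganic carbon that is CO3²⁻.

α₂ = 0.0228

α₂ = 1 / (1 + [H⁺]/K2 + [H⁺]²/(K1K2)) = 1 / (1 + 10^+1.63 + 10^-0.71)
   = 1 / (1 + 42.658 + 0.19498) = 1/43.853 = 0.02280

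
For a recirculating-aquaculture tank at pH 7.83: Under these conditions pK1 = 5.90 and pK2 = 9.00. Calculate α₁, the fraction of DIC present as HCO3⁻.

α₁ = 1 / (1 + [H⁺]/K1 + K2/[H⁺]) = 1 / (1 + 10^-1.93 + 10^-1.17)
   = 1 / (1 + 0.011749 + 0.067608) = 1/1.0794 = 0.9265

α₁ = 0.926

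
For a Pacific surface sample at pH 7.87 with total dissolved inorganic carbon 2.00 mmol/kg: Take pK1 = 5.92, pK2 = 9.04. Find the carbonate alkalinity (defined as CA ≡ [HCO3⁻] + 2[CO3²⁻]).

CA = 2.10 mmol/kg

CA = [HCO3⁻] + 2[CO3²⁻] = (α₁ + 2α₂)·DIC
At pH 7.87: [H⁺]/K1 = 10^-1.95 = 0.011220, K2/[H⁺] = 10^-1.17 = 0.067608
α₁ = 1/(1 + 0.011220 + 0.067608) = 1/1.0788 = 0.9269; α₂ = α₁·K2/[H⁺] = 0.06267
α₁ + 2α₂ = 1.0523
CA = 1.0523 × 2.00 = 2.10 mmol/kg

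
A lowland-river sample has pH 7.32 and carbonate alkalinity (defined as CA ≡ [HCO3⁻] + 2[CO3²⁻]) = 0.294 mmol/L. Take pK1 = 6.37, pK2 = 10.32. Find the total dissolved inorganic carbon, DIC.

DIC = 0.327 mmol/L

CA = [HCO3⁻] + 2[CO3²⁻] = (α₁ + 2α₂)·DIC
At pH 7.32: [H⁺]/K1 = 10^-0.95 = 0.11220, K2/[H⁺] = 10^-3.00 = 0.0010000
α₁ = 1/(1 + 0.11220 + 0.0010000) = 1/1.1132 = 0.8983; α₂ = α₁·K2/[H⁺] = 0.0008983
α₁ + 2α₂ = 0.9001
DIC = CA / (α₁ + 2α₂) = 0.294 / 0.9001 = 0.327 mmol/L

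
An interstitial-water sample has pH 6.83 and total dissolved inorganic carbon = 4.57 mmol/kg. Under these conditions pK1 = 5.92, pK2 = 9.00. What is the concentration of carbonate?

α₂ = 1 / (1 + [H⁺]/K2 + [H⁺]²/(K1K2)) = 1 / (1 + 10^+2.17 + 10^+1.26)
   = 1 / (1 + 147.91 + 18.197) = 1/167.11 = 0.005984
[CO3²⁻] = α₂ × DIC = 0.005984 × 4.57 = 0.0273 mmol/kg

[CO3²⁻] = 0.0273 mmol/kg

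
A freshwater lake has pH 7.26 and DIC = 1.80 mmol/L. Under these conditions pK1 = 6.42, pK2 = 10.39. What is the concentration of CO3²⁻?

α₂ = 1 / (1 + [H⁺]/K2 + [H⁺]²/(K1K2)) = 1 / (1 + 10^+3.13 + 10^+2.29)
   = 1 / (1 + 1349.0 + 194.98) = 1/1544.9 = 0.0006473
[CO3²⁻] = α₂ × DIC = 0.0006473 × 1.80 = 0.00117 mmol/L = 1.17 μmol/L

[CO3²⁻] = 1.17 μmol/L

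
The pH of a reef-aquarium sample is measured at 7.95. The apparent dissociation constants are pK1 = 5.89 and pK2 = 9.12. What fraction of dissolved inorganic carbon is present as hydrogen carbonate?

α₁ = 0.929

α₁ = 1 / (1 + [H⁺]/K1 + K2/[H⁺]) = 1 / (1 + 10^-2.06 + 10^-1.17)
   = 1 / (1 + 0.0087096 + 0.067608) = 1/1.0763 = 0.9291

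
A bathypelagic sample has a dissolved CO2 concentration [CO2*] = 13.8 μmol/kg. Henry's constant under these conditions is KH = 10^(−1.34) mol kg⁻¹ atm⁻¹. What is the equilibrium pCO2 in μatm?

KH = 10^(−1.34) = 4.571×10^-2 mol kg⁻¹ atm⁻¹
pCO2 = [CO2*]/KH = 13.8×10^-6 / 4.571×10^-2 = 3.02×10^-4 atm = 302 μatm

pCO2 = 302 μatm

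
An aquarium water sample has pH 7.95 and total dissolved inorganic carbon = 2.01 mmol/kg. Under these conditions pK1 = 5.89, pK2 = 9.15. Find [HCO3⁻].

α₁ = 1 / (1 + [H⁺]/K1 + K2/[H⁺]) = 1 / (1 + 10^-2.06 + 10^-1.20)
   = 1 / (1 + 0.0087096 + 0.063096) = 1/1.0718 = 0.9330
[HCO3⁻] = α₁ × DIC = 0.9330 × 2.01 = 1.88 mmol/kg

[HCO3⁻] = 1.88 mmol/kg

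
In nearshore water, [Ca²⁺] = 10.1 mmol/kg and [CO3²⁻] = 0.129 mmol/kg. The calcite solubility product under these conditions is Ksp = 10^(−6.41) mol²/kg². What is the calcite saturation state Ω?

Ksp = 10^(−6.41) = 3.890×10^-7
Ω = [Ca²⁺][CO3²⁻]/Ksp = (10.1×10^-3)(0.129×10^-3) / 3.890×10^-7 = 3.35

Ω = 3.35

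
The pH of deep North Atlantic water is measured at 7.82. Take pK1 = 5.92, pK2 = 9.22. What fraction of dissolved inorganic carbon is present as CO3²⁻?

α₂ = 0.0378

α₂ = 1 / (1 + [H⁺]/K2 + [H⁺]²/(K1K2)) = 1 / (1 + 10^+1.40 + 10^-0.50)
   = 1 / (1 + 25.119 + 0.31623) = 1/26.435 = 0.03783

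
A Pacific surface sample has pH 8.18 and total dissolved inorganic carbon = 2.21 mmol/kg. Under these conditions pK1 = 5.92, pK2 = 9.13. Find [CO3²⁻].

[CO3²⁻] = 0.222 mmol/kg

α₂ = 1 / (1 + [H⁺]/K2 + [H⁺]²/(K1K2)) = 1 / (1 + 10^+0.95 + 10^-1.31)
   = 1 / (1 + 8.9125 + 0.048978) = 1/9.9615 = 0.1004
[CO3²⁻] = α₂ × DIC = 0.1004 × 2.21 = 0.222 mmol/kg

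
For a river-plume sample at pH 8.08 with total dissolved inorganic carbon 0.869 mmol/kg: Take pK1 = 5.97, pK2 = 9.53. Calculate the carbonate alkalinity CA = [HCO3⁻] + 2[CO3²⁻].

CA = [HCO3⁻] + 2[CO3²⁻] = (α₁ + 2α₂)·DIC
At pH 8.08: [H⁺]/K1 = 10^-2.11 = 0.0077625, K2/[H⁺] = 10^-1.45 = 0.035481
α₁ = 1/(1 + 0.0077625 + 0.035481) = 1/1.0432 = 0.9585; α₂ = α₁·K2/[H⁺] = 0.03401
α₁ + 2α₂ = 1.0266
CA = 1.0266 × 0.869 = 0.892 mmol/kg

CA = 0.892 mmol/kg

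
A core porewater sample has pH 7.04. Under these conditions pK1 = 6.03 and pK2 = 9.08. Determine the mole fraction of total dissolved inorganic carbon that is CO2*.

α₀ = 1 / (1 + K1/[H⁺] + K1K2/[H⁺]²) = 1 / (1 + 10^+1.01 + 10^-1.03)
   = 1 / (1 + 10.233 + 0.093325) = 1/11.326 = 0.08829

α₀ = 0.0883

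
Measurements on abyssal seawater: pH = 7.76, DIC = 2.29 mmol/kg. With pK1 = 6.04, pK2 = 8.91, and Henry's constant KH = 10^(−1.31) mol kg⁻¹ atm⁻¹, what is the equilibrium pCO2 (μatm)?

pCO2 = 817 μatm

α₀ = 1 / (1 + K1/[H⁺] + K1K2/[H⁺]²) = 1 / (1 + 10^+1.72 + 10^+0.57)
   = 1 / (1 + 52.481 + 3.7154) = 1/57.196 = 0.01748
[CO2*] = α₀ × DIC = 0.01748 × 2.29 = 0.04004 mmol/kg
pCO2 = [CO2*]/KH = 4.004×10^-5 / 4.898×10^-2 = 817 μatm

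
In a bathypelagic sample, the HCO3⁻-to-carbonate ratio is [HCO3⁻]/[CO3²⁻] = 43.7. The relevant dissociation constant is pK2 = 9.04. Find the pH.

pH = 7.40

From K2 = [H⁺][CO3²⁻]/[HCO3⁻]:  pH = pK2 − log₁₀([HCO3⁻]/[CO3²⁻])
log₁₀(43.7) = +1.640
pH = 9.04 − (+1.640) = 7.40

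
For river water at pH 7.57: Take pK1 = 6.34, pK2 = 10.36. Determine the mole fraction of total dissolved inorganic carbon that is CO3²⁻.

α₂ = 1 / (1 + [H⁺]/K2 + [H⁺]²/(K1K2)) = 1 / (1 + 10^+2.79 + 10^+1.56)
   = 1 / (1 + 616.60 + 36.308) = 1/653.90 = 0.001529

α₂ = 0.00153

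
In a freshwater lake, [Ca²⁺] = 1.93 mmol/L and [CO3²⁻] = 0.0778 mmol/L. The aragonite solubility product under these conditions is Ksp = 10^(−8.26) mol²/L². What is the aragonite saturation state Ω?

Ω = 27.3

Ksp = 10^(−8.26) = 5.495×10^-9
Ω = [Ca²⁺][CO3²⁻]/Ksp = (1.93×10^-3)(0.0778×10^-3) / 5.495×10^-9 = 27.3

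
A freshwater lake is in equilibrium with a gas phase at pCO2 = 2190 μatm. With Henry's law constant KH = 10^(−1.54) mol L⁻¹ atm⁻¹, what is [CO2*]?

KH = 10^(−1.54) = 2.884×10^-2 mol L⁻¹ atm⁻¹
[CO2*] = KH · pCO2 = 2.884×10^-2 × 2190×10^-6 atm = 6.32×10^-5 mol/L

[CO2*] = 63.2 μmol/L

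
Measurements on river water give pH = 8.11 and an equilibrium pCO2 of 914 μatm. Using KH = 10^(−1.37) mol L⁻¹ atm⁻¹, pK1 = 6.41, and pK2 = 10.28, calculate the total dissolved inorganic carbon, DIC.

[CO2*] = KH · pCO2 = 10^(−1.37) × 914×10^-6 = 3.899×10^-5 mol/L
α₀ = 1/(1 + K1/[H⁺] + K1K2/[H⁺]²) = 1/(1 + 10^+1.70 + 10^-0.47) = 0.01943
DIC = [CO2*]/α₀ = 3.899×10^-5 / 0.01943 = 2.01 mmol/L

DIC = 2.01 mmol/L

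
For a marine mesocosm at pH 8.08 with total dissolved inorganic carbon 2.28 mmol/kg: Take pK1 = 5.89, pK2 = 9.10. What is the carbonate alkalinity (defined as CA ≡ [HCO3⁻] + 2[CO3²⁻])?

CA = 2.46 mmol/kg

CA = [HCO3⁻] + 2[CO3²⁻] = (α₁ + 2α₂)·DIC
At pH 8.08: [H⁺]/K1 = 10^-2.19 = 0.0064565, K2/[H⁺] = 10^-1.02 = 0.095499
α₁ = 1/(1 + 0.0064565 + 0.095499) = 1/1.1020 = 0.9075; α₂ = α₁·K2/[H⁺] = 0.08666
α₁ + 2α₂ = 1.0808
CA = 1.0808 × 2.28 = 2.46 mmol/kg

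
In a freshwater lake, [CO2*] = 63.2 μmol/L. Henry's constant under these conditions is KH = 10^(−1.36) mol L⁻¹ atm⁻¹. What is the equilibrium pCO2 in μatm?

pCO2 = 1450 μatm

KH = 10^(−1.36) = 4.365×10^-2 mol L⁻¹ atm⁻¹
pCO2 = [CO2*]/KH = 63.2×10^-6 / 4.365×10^-2 = 1.45×10^-3 atm = 1450 μatm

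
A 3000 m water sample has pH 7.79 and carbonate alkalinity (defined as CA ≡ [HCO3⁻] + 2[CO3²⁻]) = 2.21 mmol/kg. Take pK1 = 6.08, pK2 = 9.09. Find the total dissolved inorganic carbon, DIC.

DIC = 2.15 mmol/kg

CA = [HCO3⁻] + 2[CO3²⁻] = (α₁ + 2α₂)·DIC
At pH 7.79: [H⁺]/K1 = 10^-1.71 = 0.019498, K2/[H⁺] = 10^-1.30 = 0.050119
α₁ = 1/(1 + 0.019498 + 0.050119) = 1/1.0696 = 0.9349; α₂ = α₁·K2/[H⁺] = 0.04686
α₁ + 2α₂ = 1.0286
DIC = CA / (α₁ + 2α₂) = 2.21 / 1.0286 = 2.15 mmol/kg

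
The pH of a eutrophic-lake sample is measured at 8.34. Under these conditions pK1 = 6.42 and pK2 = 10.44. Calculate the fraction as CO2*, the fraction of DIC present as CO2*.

α₀ = 1 / (1 + K1/[H⁺] + K1K2/[H⁺]²) = 1 / (1 + 10^+1.92 + 10^-0.18)
   = 1 / (1 + 83.176 + 0.66069) = 1/84.837 = 0.01179

α₀ = 0.0118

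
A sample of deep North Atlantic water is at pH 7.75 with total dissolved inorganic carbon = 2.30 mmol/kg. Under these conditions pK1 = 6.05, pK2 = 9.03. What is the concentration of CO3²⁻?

α₂ = 1 / (1 + [H⁺]/K2 + [H⁺]²/(K1K2)) = 1 / (1 + 10^+1.28 + 10^-0.42)
   = 1 / (1 + 19.055 + 0.38019) = 1/20.435 = 0.04894
[CO3²⁻] = α₂ × DIC = 0.04894 × 2.30 = 0.113 mmol/kg

[CO3²⁻] = 0.113 mmol/kg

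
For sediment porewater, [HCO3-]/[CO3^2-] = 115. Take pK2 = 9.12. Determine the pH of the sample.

From K2 = [H⁺][CO3^2-]/[HCO3-]:  pH = pK2 − log₁₀([HCO3-]/[CO3^2-])
log₁₀(115) = +2.061
pH = 9.12 − (+2.061) = 7.06

pH = 7.06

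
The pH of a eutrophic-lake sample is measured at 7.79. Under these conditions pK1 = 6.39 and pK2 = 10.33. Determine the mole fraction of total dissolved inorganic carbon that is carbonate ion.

α₂ = 1 / (1 + [H⁺]/K2 + [H⁺]²/(K1K2)) = 1 / (1 + 10^+2.54 + 10^+1.14)
   = 1 / (1 + 346.74 + 13.804) = 1/361.54 = 0.002766

α₂ = 0.00277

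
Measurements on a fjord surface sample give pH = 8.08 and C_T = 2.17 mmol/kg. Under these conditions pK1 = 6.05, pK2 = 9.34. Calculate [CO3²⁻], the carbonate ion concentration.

[CO3²⁻] = 0.112 mmol/kg

α₂ = 1 / (1 + [H⁺]/K2 + [H⁺]²/(K1K2)) = 1 / (1 + 10^+1.26 + 10^-0.77)
   = 1 / (1 + 18.197 + 0.16982) = 1/19.367 = 0.05163
[CO3²⁻] = α₂ × DIC = 0.05163 × 2.17 = 0.112 mmol/kg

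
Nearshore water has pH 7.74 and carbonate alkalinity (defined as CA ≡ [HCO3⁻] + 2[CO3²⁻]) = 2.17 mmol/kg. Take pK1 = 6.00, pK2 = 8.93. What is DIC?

CA = [HCO3⁻] + 2[CO3²⁻] = (α₁ + 2α₂)·DIC
At pH 7.74: [H⁺]/K1 = 10^-1.74 = 0.018197, K2/[H⁺] = 10^-1.19 = 0.064565
α₁ = 1/(1 + 0.018197 + 0.064565) = 1/1.0828 = 0.9236; α₂ = α₁·K2/[H⁺] = 0.05963
α₁ + 2α₂ = 1.0428
DIC = CA / (α₁ + 2α₂) = 2.17 / 1.0428 = 2.08 mmol/kg

DIC = 2.08 mmol/kg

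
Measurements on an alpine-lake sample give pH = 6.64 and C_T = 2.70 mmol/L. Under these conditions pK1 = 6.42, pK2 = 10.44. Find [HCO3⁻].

[HCO3⁻] = 1.68 mmol/L

α₁ = 1 / (1 + [H⁺]/K1 + K2/[H⁺]) = 1 / (1 + 10^-0.22 + 10^-3.80)
   = 1 / (1 + 0.60256 + 0.00015849) = 1/1.6027 = 0.6239
[HCO3⁻] = α₁ × DIC = 0.6239 × 2.70 = 1.68 mmol/L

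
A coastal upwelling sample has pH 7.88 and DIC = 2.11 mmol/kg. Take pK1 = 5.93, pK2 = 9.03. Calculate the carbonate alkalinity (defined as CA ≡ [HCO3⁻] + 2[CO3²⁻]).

CA = [HCO3⁻] + 2[CO3²⁻] = (α₁ + 2α₂)·DIC
At pH 7.88: [H⁺]/K1 = 10^-1.95 = 0.011220, K2/[H⁺] = 10^-1.15 = 0.070795
α₁ = 1/(1 + 0.011220 + 0.070795) = 1/1.0820 = 0.9242; α₂ = α₁·K2/[H⁺] = 0.06543
α₁ + 2α₂ = 1.0551
CA = 1.0551 × 2.11 = 2.23 mmol/kg

CA = 2.23 mmol/kg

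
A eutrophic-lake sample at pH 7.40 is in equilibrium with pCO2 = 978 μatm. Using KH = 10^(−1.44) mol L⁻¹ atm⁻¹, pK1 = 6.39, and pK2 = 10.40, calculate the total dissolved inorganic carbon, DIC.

DIC = 0.399 mmol/L

[CO2*] = KH · pCO2 = 10^(−1.44) × 978×10^-6 = 3.551×10^-5 mol/L
α₀ = 1/(1 + K1/[H⁺] + K1K2/[H⁺]²) = 1/(1 + 10^+1.01 + 10^-1.99) = 0.08894
DIC = [CO2*]/α₀ = 3.551×10^-5 / 0.08894 = 0.399 mmol/L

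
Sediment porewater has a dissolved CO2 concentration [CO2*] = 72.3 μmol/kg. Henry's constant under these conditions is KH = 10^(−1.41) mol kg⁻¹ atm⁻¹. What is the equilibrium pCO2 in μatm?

KH = 10^(−1.41) = 3.890×10^-2 mol kg⁻¹ atm⁻¹
pCO2 = [CO2*]/KH = 72.3×10^-6 / 3.890×10^-2 = 1.86×10^-3 atm = 1860 μatm

pCO2 = 1860 μatm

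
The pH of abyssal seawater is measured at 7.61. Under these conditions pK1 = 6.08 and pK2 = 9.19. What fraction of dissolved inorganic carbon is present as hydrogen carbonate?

α₁ = 1 / (1 + [H⁺]/K1 + K2/[H⁺]) = 1 / (1 + 10^-1.53 + 10^-1.58)
   = 1 / (1 + 0.029512 + 0.026303) = 1/1.0558 = 0.9471

α₁ = 0.947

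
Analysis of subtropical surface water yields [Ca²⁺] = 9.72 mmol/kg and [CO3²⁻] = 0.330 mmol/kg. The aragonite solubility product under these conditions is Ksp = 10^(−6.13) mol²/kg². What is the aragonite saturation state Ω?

Ksp = 10^(−6.13) = 7.413×10^-7
Ω = [Ca²⁺][CO3²⁻]/Ksp = (9.72×10^-3)(0.330×10^-3) / 7.413×10^-7 = 4.33

Ω = 4.33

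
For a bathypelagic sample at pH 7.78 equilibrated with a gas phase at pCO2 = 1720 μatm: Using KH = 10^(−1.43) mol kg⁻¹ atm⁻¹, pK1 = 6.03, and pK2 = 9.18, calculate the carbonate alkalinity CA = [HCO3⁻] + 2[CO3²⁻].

CA = 3.88 mmol/kg

[CO2*] = KH · pCO2 = 10^(−1.43) × 1720×10^-6 = 6.390×10^-5 mol/kg
α₀ = 1/(1 + K1/[H⁺] + K1K2/[H⁺]²) = 1/(1 + 10^+1.75 + 10^+0.35) = 0.01681
DIC = [CO2*]/α₀ = 6.390×10^-5 / 0.01681 = 3.801 mmol/kg
CA = (α₁ + 2α₂)·DIC = (0.9455 + 2×0.03764) × 3.801 = 3.88 mmol/kg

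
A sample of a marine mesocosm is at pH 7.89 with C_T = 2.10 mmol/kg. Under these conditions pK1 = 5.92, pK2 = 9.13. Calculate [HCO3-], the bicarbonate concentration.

α₁ = 1 / (1 + [H⁺]/K1 + K2/[H⁺]) = 1 / (1 + 10^-1.97 + 10^-1.24)
   = 1 / (1 + 0.010715 + 0.057544) = 1/1.0683 = 0.9361
[HCO3⁻] = α₁ × DIC = 0.9361 × 2.10 = 1.97 mmol/kg

[HCO3⁻] = 1.97 mmol/kg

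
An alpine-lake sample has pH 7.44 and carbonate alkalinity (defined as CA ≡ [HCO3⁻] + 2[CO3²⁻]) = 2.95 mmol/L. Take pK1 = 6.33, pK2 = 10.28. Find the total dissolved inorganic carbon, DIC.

DIC = 3.17 mmol/L

CA = [HCO3⁻] + 2[CO3²⁻] = (α₁ + 2α₂)·DIC
At pH 7.44: [H⁺]/K1 = 10^-1.11 = 0.077625, K2/[H⁺] = 10^-2.84 = 0.0014454
α₁ = 1/(1 + 0.077625 + 0.0014454) = 1/1.0791 = 0.9267; α₂ = α₁·K2/[H⁺] = 0.001340
α₁ + 2α₂ = 0.9294
DIC = CA / (α₁ + 2α₂) = 2.95 / 0.9294 = 3.17 mmol/L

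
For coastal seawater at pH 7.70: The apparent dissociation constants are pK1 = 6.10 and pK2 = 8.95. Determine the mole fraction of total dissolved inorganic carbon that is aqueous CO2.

α₀ = 0.0232

α₀ = 1 / (1 + K1/[H⁺] + K1K2/[H⁺]²) = 1 / (1 + 10^+1.60 + 10^+0.35)
   = 1 / (1 + 39.811 + 2.2387) = 1/43.049 = 0.02323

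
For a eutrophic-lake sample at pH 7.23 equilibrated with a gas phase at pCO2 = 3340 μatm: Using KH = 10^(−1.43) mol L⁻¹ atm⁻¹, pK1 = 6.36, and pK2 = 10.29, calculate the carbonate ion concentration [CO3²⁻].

[CO2*] = KH · pCO2 = 10^(−1.43) × 3340×10^-6 = 1.241×10^-4 mol/L
α₀ = 1/(1 + K1/[H⁺] + K1K2/[H⁺]²) = 1/(1 + 10^+0.87 + 10^-2.19) = 0.1188
DIC = [CO2*]/α₀ = 1.241×10^-4 / 0.1188 = 1.045 mmol/L
[CO3²⁻] = α₂·DIC; α₂ = 0.0007669, so [CO3²⁻] = 0.0007669 × 1.045 = 0.000801 mmol/L = 0.801 μmol/L

[CO3²⁻] = 0.801 μmol/L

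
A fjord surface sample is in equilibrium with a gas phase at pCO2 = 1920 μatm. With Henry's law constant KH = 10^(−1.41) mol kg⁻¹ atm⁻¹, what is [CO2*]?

[CO2*] = 74.7 μmol/kg

KH = 10^(−1.41) = 3.890×10^-2 mol kg⁻¹ atm⁻¹
[CO2*] = KH · pCO2 = 3.890×10^-2 × 1920×10^-6 atm = 7.47×10^-5 mol/kg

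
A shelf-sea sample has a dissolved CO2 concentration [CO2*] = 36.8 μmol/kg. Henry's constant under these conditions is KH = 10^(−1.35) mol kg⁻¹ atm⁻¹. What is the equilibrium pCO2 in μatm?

pCO2 = 824 μatm

KH = 10^(−1.35) = 4.467×10^-2 mol kg⁻¹ atm⁻¹
pCO2 = [CO2*]/KH = 36.8×10^-6 / 4.467×10^-2 = 8.24×10^-4 atm = 824 μatm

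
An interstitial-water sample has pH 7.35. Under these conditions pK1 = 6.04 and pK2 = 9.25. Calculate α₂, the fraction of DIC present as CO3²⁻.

α₂ = 0.0119

α₂ = 1 / (1 + [H⁺]/K2 + [H⁺]²/(K1K2)) = 1 / (1 + 10^+1.90 + 10^+0.59)
   = 1 / (1 + 79.433 + 3.8905) = 1/84.323 = 0.01186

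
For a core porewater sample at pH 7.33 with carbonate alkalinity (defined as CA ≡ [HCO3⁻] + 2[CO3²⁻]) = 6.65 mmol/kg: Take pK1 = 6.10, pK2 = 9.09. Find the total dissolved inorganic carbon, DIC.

CA = [HCO3⁻] + 2[CO3²⁻] = (α₁ + 2α₂)·DIC
At pH 7.33: [H⁺]/K1 = 10^-1.23 = 0.058884, K2/[H⁺] = 10^-1.76 = 0.017378
α₁ = 1/(1 + 0.058884 + 0.017378) = 1/1.0763 = 0.9291; α₂ = α₁·K2/[H⁺] = 0.01615
α₁ + 2α₂ = 0.9614
DIC = CA / (α₁ + 2α₂) = 6.65 / 0.9614 = 6.92 mmol/kg

DIC = 6.92 mmol/kg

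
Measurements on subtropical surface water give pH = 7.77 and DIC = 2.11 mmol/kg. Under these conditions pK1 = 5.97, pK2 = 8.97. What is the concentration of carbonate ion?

[CO3²⁻] = 0.123 mmol/kg

α₂ = 1 / (1 + [H⁺]/K2 + [H⁺]²/(K1K2)) = 1 / (1 + 10^+1.20 + 10^-0.60)
   = 1 / (1 + 15.849 + 0.25119) = 1/17.100 = 0.05848
[CO3²⁻] = α₂ × DIC = 0.05848 × 2.11 = 0.123 mmol/kg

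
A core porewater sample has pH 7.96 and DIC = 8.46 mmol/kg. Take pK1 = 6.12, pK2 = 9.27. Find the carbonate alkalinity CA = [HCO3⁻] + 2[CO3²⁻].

CA = [HCO3⁻] + 2[CO3²⁻] = (α₁ + 2α₂)·DIC
At pH 7.96: [H⁺]/K1 = 10^-1.84 = 0.014454, K2/[H⁺] = 10^-1.31 = 0.048978
α₁ = 1/(1 + 0.014454 + 0.048978) = 1/1.0634 = 0.9404; α₂ = α₁·K2/[H⁺] = 0.04606
α₁ + 2α₂ = 1.0325
CA = 1.0325 × 8.46 = 8.73 mmol/kg

CA = 8.73 mmol/kg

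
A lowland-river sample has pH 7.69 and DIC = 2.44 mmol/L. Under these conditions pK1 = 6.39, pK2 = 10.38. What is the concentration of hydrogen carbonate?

α₁ = 1 / (1 + [H⁺]/K1 + K2/[H⁺]) = 1 / (1 + 10^-1.30 + 10^-2.69)
   = 1 / (1 + 0.050119 + 0.0020417) = 1/1.0522 = 0.9504
[HCO3⁻] = α₁ × DIC = 0.9504 × 2.44 = 2.32 mmol/L

[HCO3⁻] = 2.32 mmol/L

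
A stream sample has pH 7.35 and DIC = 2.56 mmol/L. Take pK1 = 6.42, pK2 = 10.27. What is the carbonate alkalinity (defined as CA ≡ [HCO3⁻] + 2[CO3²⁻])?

CA = 2.29 mmol/L

CA = [HCO3⁻] + 2[CO3²⁻] = (α₁ + 2α₂)·DIC
At pH 7.35: [H⁺]/K1 = 10^-0.93 = 0.11749, K2/[H⁺] = 10^-2.92 = 0.0012023
α₁ = 1/(1 + 0.11749 + 0.0012023) = 1/1.1187 = 0.8939; α₂ = α₁·K2/[H⁺] = 0.001075
α₁ + 2α₂ = 0.8961
CA = 0.8961 × 2.56 = 2.29 mmol/L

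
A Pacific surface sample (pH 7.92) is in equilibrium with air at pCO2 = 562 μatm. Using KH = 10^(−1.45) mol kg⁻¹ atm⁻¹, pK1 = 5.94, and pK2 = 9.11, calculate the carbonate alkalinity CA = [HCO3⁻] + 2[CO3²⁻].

[CO2*] = KH · pCO2 = 10^(−1.45) × 562×10^-6 = 1.994×10^-5 mol/kg
α₀ = 1/(1 + K1/[H⁺] + K1K2/[H⁺]²) = 1/(1 + 10^+1.98 + 10^+0.79) = 0.009740
DIC = [CO2*]/α₀ = 1.994×10^-5 / 0.009740 = 2.047 mmol/kg
CA = (α₁ + 2α₂)·DIC = (0.9302 + 2×0.06006) × 2.047 = 2.15 mmol/kg

CA = 2.15 mmol/kg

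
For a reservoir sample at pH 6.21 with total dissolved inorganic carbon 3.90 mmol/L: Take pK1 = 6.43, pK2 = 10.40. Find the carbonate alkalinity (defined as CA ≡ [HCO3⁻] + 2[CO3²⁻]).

CA = [HCO3⁻] + 2[CO3²⁻] = (α₁ + 2α₂)·DIC
At pH 6.21: [H⁺]/K1 = 10^0.22 = 1.6596, K2/[H⁺] = 10^-4.19 = 6.4565×10^-5
α₁ = 1/(1 + 1.6596 + 6.4565×10^-5) = 1/2.6597 = 0.3760; α₂ = α₁·K2/[H⁺] = 2.428×10^-5
α₁ + 2α₂ = 0.3760
CA = 0.3760 × 3.90 = 1.47 mmol/L

CA = 1.47 mmol/L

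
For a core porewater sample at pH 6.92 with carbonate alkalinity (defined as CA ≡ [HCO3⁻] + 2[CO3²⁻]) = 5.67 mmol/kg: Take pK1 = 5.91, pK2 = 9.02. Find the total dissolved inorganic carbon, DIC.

DIC = 6.17 mmol/kg

CA = [HCO3⁻] + 2[CO3²⁻] = (α₁ + 2α₂)·DIC
At pH 6.92: [H⁺]/K1 = 10^-1.01 = 0.097724, K2/[H⁺] = 10^-2.10 = 0.0079433
α₁ = 1/(1 + 0.097724 + 0.0079433) = 1/1.1057 = 0.9044; α₂ = α₁·K2/[H⁺] = 0.007184
α₁ + 2α₂ = 0.9188
DIC = CA / (α₁ + 2α₂) = 5.67 / 0.9188 = 6.17 mmol/kg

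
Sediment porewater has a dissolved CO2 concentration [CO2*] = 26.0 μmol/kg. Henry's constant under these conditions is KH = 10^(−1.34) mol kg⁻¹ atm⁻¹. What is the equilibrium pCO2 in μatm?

KH = 10^(−1.34) = 4.571×10^-2 mol kg⁻¹ atm⁻¹
pCO2 = [CO2*]/KH = 26.0×10^-6 / 4.571×10^-2 = 5.69×10^-4 atm = 569 μatm

pCO2 = 569 μatm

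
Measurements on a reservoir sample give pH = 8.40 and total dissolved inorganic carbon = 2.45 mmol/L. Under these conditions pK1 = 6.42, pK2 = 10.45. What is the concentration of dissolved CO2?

[CO2*] = 0.0252 mmol/L

α₀ = 1 / (1 + K1/[H⁺] + K1K2/[H⁺]²) = 1 / (1 + 10^+1.98 + 10^-0.07)
   = 1 / (1 + 95.499 + 0.85114) = 1/97.350 = 0.01027
[CO2*] = α₀ × DIC = 0.01027 × 2.45 = 0.0252 mmol/L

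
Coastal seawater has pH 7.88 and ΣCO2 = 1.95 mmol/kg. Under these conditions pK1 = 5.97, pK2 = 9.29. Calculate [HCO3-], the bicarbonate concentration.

α₁ = 1 / (1 + [H⁺]/K1 + K2/[H⁺]) = 1 / (1 + 10^-1.91 + 10^-1.41)
   = 1 / (1 + 0.012303 + 0.038905) = 1/1.0512 = 0.9513
[HCO3⁻] = α₁ × DIC = 0.9513 × 1.95 = 1.86 mmol/kg

[HCO3⁻] = 1.86 mmol/kg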